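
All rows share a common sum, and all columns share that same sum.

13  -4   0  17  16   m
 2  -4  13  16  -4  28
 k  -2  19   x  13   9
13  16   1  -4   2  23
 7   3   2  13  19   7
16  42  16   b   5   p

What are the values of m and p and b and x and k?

m = 9, p = -25, b = -3, x = 12, k = 0

Rows 2 and 4 both sum to 51, so that's the common total.
The known cells in column 1 total 51, leaving 51 − 51 = 0 for the blank.
The known cells in row 3 total 39, leaving 51 − 39 = 12 for the blank.
The known cells in row 1 total 42, leaving 51 − 42 = 9 for the blank.
The known cells in column 6 total 76, leaving 51 − 76 = -25 for the blank.
The known cells in row 6 total 54, leaving 51 − 54 = -3 for the blank.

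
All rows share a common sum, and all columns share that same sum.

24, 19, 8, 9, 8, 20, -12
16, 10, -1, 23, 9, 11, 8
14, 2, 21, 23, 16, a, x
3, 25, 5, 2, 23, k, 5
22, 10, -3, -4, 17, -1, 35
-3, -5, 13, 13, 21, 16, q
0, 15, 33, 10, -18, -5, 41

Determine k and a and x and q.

Rows 1 and 2 both sum to 76, so that's the common total.
Row 6: -3 − 5 + 13 + 13 + 21 + 16 = 55, so its missing entry is 76 − 55 = 21.
Column 7: -12 + 8 + 5 + 35 + 21 + 41 = 98, so its missing entry is 76 − 98 = -22.
Row 3: 14 + 2 + 21 + 23 + 16 − 22 = 54, so its missing entry is 76 − 54 = 22.
Row 4: 3 + 25 + 5 + 2 + 23 + 5 = 63, so its missing entry is 76 − 63 = 13.

k = 13, a = 22, x = -22, q = 21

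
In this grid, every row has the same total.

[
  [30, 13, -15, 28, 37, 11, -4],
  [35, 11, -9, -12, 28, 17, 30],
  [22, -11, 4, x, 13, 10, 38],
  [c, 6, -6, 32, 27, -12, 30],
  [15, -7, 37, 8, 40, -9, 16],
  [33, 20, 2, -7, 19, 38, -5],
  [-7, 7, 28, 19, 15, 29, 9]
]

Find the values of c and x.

The complete rows each total 100.
Row 4 is missing 100 − 77 = 23 (since 6 − 6 + 32 + 27 − 12 + 30 = 77).
Row 3 is missing 100 − 76 = 24 (since 22 − 11 + 4 + 13 + 10 + 38 = 76).

c = 23, x = 24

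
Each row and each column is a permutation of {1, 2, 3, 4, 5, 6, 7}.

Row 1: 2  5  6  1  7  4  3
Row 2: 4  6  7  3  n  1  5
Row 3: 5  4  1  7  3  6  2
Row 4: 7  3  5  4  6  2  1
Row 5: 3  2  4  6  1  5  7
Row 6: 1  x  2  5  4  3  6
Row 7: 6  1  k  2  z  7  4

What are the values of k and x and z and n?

At (row 7, col 3): column 3 already has {1, 2, 4, 5, 6, 7}, so the value is 3.
For row 7, column 5: row 7 already has {1, 2, 3, 4, 6, 7}; that leaves 5.
For row 6, column 2: row 6 already has {1, 2, 3, 4, 5, 6}; that leaves 7.
At (row 2, col 5): row 2 already has {1, 3, 4, 5, 6, 7}, so the value is 2.

k = 3, x = 7, z = 5, n = 2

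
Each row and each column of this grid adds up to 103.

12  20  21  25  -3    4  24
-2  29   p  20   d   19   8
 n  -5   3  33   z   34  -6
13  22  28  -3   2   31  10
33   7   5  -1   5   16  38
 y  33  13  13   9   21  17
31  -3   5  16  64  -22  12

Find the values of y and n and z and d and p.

y = -3, n = 19, z = 25, d = 1, p = 28

Column 3 has 21 + 3 + 28 + 5 + 13 + 5 = 75; the blank must be 103 − 75 = 28.
Row 2 has -2 + 29 + 28 + 20 + 19 + 8 = 102; the blank must be 103 − 102 = 1.
Column 5 has -3 + 1 + 2 + 5 + 9 + 64 = 78; the blank must be 103 − 78 = 25.
Row 3 has -5 + 3 + 33 + 25 + 34 − 6 = 84; the blank must be 103 − 84 = 19.
Row 6 has 33 + 13 + 13 + 9 + 21 + 17 = 106; the blank must be 103 − 106 = -3.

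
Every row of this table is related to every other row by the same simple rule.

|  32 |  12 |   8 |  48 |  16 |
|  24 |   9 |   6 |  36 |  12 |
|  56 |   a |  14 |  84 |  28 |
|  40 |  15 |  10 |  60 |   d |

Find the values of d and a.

Each row is a constant multiple of every other row — this is a multiplication table with the headers hidden.
Row 4 is 10/8 = 5/4 times row 1, so its entry in column 5 is 16 × 5/4 = 20.
Row 3 is 14/8 = 7/4 times row 1, so its entry in column 2 is 12 × 7/4 = 21.

d = 20, a = 21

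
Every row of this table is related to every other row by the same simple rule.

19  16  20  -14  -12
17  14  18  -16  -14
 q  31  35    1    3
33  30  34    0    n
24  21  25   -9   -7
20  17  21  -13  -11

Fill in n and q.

n = 2, q = 34

The difference between any two rows is the same in every column — this is an addition table with the headers hidden.
Row 4 minus row 1 is 0 − (-14) = 14, so its entry in column 5 is -12 + 14 = 2.
Row 3 minus row 1 is 1 − (-14) = 15, so its entry in column 1 is 19 + 15 = 34.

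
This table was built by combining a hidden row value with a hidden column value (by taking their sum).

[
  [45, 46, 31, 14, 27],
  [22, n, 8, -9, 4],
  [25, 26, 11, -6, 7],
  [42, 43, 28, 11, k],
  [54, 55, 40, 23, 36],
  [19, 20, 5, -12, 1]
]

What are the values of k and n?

The difference between any two rows is the same in every column — this is an addition table with the headers hidden.
Row 4 minus row 1 is 28 − 31 = -3, so its entry in column 5 is 27 + (-3) = 24.
Row 2 minus row 1 is 8 − 31 = -23, so its entry in column 2 is 46 + (-23) = 23.

k = 24, n = 23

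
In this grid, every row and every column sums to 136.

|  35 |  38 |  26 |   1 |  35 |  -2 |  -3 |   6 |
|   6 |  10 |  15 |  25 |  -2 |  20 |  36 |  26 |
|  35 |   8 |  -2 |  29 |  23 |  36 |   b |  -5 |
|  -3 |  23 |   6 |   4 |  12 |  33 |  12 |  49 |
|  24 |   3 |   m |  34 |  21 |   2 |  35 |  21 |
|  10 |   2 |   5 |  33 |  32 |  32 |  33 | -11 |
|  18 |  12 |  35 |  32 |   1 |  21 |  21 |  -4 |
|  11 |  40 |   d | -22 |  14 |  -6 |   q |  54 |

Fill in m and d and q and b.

m = -4, d = 55, q = -10, b = 12

Row 3: 35 + 8 − 2 + 29 + 23 + 36 − 5 = 124, so its missing entry is 136 − 124 = 12.
Column 7: -3 + 36 + 12 + 12 + 35 + 33 + 21 = 146, so its missing entry is 136 − 146 = -10.
Row 8: 11 + 40 − 22 + 14 − 6 − 10 + 54 = 81, so its missing entry is 136 − 81 = 55.
Row 5: 24 + 3 + 34 + 21 + 2 + 35 + 21 = 140, so its missing entry is 136 − 140 = -4.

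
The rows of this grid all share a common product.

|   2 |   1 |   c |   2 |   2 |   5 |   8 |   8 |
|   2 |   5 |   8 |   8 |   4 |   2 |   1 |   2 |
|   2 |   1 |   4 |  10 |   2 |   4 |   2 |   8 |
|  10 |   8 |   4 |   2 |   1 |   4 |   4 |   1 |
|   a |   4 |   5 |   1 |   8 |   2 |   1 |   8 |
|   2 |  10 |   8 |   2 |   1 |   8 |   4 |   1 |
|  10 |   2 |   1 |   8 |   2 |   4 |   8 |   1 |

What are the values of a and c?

Rows 3 and 6 each multiply to 10240, so every row has product 10240.
Row 5: 4×5×1×8×2×1×8 = 2560, so the missing entry is 10240 ÷ 2560 = 4.
Row 1: 2×1×2×2×5×8×8 = 2560, so the missing entry is 10240 ÷ 2560 = 4.

a = 4, c = 4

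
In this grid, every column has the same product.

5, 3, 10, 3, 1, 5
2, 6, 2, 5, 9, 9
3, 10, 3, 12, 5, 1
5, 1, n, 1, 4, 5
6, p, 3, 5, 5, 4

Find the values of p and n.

p = 5, n = 5

Columns 4 and 6 each multiply to 900, so every column has product 900.
Column 2: 3×6×10×1 = 180, so the missing entry is 900 ÷ 180 = 5.
Column 3: 10×2×3×3 = 180, so the missing entry is 900 ÷ 180 = 5.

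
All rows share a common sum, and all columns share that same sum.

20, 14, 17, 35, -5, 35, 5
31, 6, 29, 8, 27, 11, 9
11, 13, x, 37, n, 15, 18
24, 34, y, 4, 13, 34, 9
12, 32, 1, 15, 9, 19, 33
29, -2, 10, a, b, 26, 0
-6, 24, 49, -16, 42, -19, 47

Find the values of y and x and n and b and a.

y = 3, x = 12, n = 15, b = 20, a = 38

Rows 1 and 2 both sum to 121, so that's the common total.
Column 4: 35 + 8 + 37 + 4 + 15 − 16 = 83, so its missing entry is 121 − 83 = 38.
Row 6: 29 − 2 + 10 + 38 + 26 + 0 = 101, so its missing entry is 121 − 101 = 20.
Column 5: -5 + 27 + 13 + 9 + 20 + 42 = 106, so its missing entry is 121 − 106 = 15.
Row 3: 11 + 13 + 37 + 15 + 15 + 18 = 109, so its missing entry is 121 − 109 = 12.
Row 4: 24 + 34 + 4 + 13 + 34 + 9 = 118, so its missing entry is 121 − 118 = 3.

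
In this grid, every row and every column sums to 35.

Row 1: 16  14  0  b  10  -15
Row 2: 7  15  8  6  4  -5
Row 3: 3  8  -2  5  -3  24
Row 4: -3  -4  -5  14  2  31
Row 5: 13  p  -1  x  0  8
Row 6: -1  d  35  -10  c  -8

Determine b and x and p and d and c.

b = 10, x = 10, p = 5, d = -3, c = 22

The known cells in column 5 total 13, leaving 35 − 13 = 22 for the blank.
The known cells in row 1 total 25, leaving 35 − 25 = 10 for the blank.
The known cells in column 4 total 25, leaving 35 − 25 = 10 for the blank.
The known cells in row 6 total 38, leaving 35 − 38 = -3 for the blank.
The known cells in row 5 total 30, leaving 35 − 30 = 5 for the blank.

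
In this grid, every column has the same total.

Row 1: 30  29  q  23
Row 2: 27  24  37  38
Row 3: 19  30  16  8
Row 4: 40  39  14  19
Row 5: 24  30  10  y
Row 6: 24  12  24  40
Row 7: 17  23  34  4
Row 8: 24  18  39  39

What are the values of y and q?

The complete columns each total 205.
Column 4 is missing 205 − 171 = 34 (since 23 + 38 + 8 + 19 + 40 + 4 + 39 = 171).
Column 3 is missing 205 − 174 = 31 (since 37 + 16 + 14 + 10 + 24 + 34 + 39 = 174).

y = 34, q = 31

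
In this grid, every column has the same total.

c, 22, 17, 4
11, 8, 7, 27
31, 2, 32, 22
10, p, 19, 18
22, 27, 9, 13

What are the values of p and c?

p = 25, c = 10

The complete columns each total 84.
Column 2 is missing 84 − 59 = 25 (since 22 + 8 + 2 + 27 = 59).
Column 1 is missing 84 − 74 = 10 (since 11 + 31 + 10 + 22 = 74).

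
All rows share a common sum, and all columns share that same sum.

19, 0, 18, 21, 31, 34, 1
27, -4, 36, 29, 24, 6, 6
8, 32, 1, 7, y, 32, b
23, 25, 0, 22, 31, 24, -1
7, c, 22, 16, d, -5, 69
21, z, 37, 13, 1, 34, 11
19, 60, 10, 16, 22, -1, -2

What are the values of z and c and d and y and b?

z = 7, c = 4, d = 11, y = 4, b = 40

Rows 1 and 2 both sum to 124, so that's the common total.
Row 6 has 21 + 37 + 13 + 1 + 34 + 11 = 117; the blank must be 124 − 117 = 7.
Column 7 has 1 + 6 − 1 + 69 + 11 − 2 = 84; the blank must be 124 − 84 = 40.
Row 3 has 8 + 32 + 1 + 7 + 32 + 40 = 120; the blank must be 124 − 120 = 4.
Column 5 has 31 + 24 + 4 + 31 + 1 + 22 = 113; the blank must be 124 − 113 = 11.
Row 5 has 7 + 22 + 16 + 11 − 5 + 69 = 120; the blank must be 124 − 120 = 4.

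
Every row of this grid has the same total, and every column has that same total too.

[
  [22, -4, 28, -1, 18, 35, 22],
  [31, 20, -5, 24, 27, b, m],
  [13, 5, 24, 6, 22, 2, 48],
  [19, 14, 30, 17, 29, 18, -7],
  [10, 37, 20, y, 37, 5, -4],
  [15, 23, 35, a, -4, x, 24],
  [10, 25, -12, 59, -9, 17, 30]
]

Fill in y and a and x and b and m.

y = 15, a = 0, x = 27, b = 16, m = 7

Rows 1 and 3 both sum to 120, so that's the common total.
The known cells in row 5 total 105, leaving 120 − 105 = 15 for the blank.
The known cells in column 4 total 120, leaving 120 − 120 = 0 for the blank.
The known cells in row 6 total 93, leaving 120 − 93 = 27 for the blank.
The known cells in column 6 total 104, leaving 120 − 104 = 16 for the blank.
The known cells in row 2 total 113, leaving 120 − 113 = 7 for the blank.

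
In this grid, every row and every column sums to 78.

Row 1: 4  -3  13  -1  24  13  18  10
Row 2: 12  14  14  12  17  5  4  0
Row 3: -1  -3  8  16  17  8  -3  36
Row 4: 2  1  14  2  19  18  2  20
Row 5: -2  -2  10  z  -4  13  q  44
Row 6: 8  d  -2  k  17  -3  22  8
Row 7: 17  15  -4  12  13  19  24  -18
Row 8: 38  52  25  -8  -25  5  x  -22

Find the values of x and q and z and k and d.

x = 13, q = -2, z = 21, k = 24, d = 4

Column 2: -3 + 14 − 3 + 1 − 2 + 15 + 52 = 74, so its missing entry is 78 − 74 = 4.
Row 8: 38 + 52 + 25 − 8 − 25 + 5 − 22 = 65, so its missing entry is 78 − 65 = 13.
Column 7: 18 + 4 − 3 + 2 + 22 + 24 + 13 = 80, so its missing entry is 78 − 80 = -2.
Row 5: -2 − 2 + 10 − 4 + 13 − 2 + 44 = 57, so its missing entry is 78 − 57 = 21.
Row 6: 8 + 4 − 2 + 17 − 3 + 22 + 8 = 54, so its missing entry is 78 − 54 = 24.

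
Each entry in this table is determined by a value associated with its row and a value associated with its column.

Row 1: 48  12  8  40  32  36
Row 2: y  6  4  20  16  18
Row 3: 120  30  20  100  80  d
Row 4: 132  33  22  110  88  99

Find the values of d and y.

Each row is a constant multiple of every other row — this is a multiplication table with the headers hidden.
Row 3 is 80/32 = 5/2 times row 1, so its entry in column 6 is 36 × 5/2 = 90.
Row 2 is 16/32 = 1/2 times row 1, so its entry in column 1 is 48 × 1/2 = 24.

d = 90, y = 24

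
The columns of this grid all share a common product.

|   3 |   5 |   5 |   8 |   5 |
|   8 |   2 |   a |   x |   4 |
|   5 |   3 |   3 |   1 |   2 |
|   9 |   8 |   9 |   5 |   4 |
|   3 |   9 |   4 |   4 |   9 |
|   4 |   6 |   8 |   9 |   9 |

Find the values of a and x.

a = 3, x = 9

Columns 1 and 5 each multiply to 12960, so every column has product 12960.
Column 3: 5×3×9×4×8 = 4320, so the missing entry is 12960 ÷ 4320 = 3.
Column 4: 8×1×5×4×9 = 1440, so the missing entry is 12960 ÷ 1440 = 9.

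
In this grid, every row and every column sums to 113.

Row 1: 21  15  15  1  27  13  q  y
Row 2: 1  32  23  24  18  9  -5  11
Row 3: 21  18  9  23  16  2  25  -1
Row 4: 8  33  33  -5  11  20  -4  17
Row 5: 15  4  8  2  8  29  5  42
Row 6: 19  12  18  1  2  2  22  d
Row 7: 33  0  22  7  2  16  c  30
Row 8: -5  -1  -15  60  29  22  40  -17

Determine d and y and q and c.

d = 37, y = -6, q = 27, c = 3

The known cells in row 7 total 110, leaving 113 − 110 = 3 for the blank.
The known cells in row 6 total 76, leaving 113 − 76 = 37 for the blank.
The known cells in column 8 total 119, leaving 113 − 119 = -6 for the blank.
The known cells in row 1 total 86, leaving 113 − 86 = 27 for the blank.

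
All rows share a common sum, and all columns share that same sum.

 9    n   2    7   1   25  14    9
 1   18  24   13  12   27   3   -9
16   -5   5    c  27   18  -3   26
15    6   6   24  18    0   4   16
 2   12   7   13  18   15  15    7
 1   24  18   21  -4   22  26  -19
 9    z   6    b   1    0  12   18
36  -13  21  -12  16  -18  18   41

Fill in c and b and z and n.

c = 5, b = 18, z = 25, n = 22

Rows 2 and 4 both sum to 89, so that's the common total.
The known cells in row 3 total 84, leaving 89 − 84 = 5 for the blank.
The known cells in column 4 total 71, leaving 89 − 71 = 18 for the blank.
The known cells in row 7 total 64, leaving 89 − 64 = 25 for the blank.
The known cells in row 1 total 67, leaving 89 − 67 = 22 for the blank.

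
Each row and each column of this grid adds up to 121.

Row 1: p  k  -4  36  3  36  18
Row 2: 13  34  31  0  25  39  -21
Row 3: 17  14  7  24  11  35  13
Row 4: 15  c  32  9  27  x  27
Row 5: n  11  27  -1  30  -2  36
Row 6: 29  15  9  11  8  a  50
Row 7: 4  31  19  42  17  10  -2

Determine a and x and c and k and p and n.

Row 6: 29 + 15 + 9 + 11 + 8 + 50 = 122, so its missing entry is 121 − 122 = -1.
Row 5: 11 + 27 − 1 + 30 − 2 + 36 = 101, so its missing entry is 121 − 101 = 20.
Column 1: 13 + 17 + 15 + 20 + 29 + 4 = 98, so its missing entry is 121 − 98 = 23.
Row 1: 23 − 4 + 36 + 3 + 36 + 18 = 112, so its missing entry is 121 − 112 = 9.
Column 2: 9 + 34 + 14 + 11 + 15 + 31 = 114, so its missing entry is 121 − 114 = 7.
Row 4: 15 + 7 + 32 + 9 + 27 + 27 = 117, so its missing entry is 121 − 117 = 4.

a = -1, x = 4, c = 7, k = 9, p = 23, n = 20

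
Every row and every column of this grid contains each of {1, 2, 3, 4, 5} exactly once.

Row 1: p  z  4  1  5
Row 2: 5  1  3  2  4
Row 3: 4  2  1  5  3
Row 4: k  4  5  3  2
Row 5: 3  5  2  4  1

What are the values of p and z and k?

For row 1, column 2: column 2 already has {1, 2, 4, 5}; that leaves 3.
For row 1, column 1: row 1 already has {1, 3, 4, 5}; that leaves 2.
For row 4, column 1: row 4 already has {2, 3, 4, 5}; that leaves 1.

p = 2, z = 3, k = 1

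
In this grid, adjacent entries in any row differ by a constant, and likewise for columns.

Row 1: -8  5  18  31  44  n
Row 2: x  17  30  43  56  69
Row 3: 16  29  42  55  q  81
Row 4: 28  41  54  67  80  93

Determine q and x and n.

q = 68, x = 4, n = 57

Along each row the entries change by 13 per step; down each column they change by 12.
Row 3: from 16 at column 1, stepping by 13 to column 5 gives 68.
Row 2: from 17 at column 2, stepping by 13 to column 1 gives 4.
Row 1: from -8 at column 1, stepping by 13 to column 6 gives 57.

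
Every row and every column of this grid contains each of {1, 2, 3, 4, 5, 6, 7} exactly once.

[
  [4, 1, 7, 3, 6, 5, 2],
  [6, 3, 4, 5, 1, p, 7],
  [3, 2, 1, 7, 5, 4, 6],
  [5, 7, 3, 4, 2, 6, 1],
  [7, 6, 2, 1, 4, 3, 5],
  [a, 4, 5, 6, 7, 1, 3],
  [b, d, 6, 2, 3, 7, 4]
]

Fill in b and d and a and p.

At (row 7, col 2): column 2 already has {1, 2, 3, 4, 6, 7}, so the value is 5.
Cell (7,1): row 7 already has {2, 3, 4, 5, 6, 7} → 1.
For row 6, column 1: row 6 already has {1, 3, 4, 5, 6, 7}; that leaves 2.
For row 2, column 6: row 2 already has {1, 3, 4, 5, 6, 7}; that leaves 2.

b = 1, d = 5, a = 2, p = 2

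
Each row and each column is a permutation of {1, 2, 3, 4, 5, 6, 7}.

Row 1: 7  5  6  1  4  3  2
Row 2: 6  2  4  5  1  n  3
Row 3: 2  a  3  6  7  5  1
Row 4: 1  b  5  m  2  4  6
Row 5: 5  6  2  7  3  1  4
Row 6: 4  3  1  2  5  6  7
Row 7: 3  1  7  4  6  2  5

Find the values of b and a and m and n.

b = 7, a = 4, m = 3, n = 7

At (row 4, col 4): column 4 already has {1, 2, 4, 5, 6, 7}, so the value is 3.
For row 4, column 2: row 4 already has {1, 2, 3, 4, 5, 6}; that leaves 7.
At (row 3, col 2): row 3 already has {1, 2, 3, 5, 6, 7}, so the value is 4.
At (row 2, col 6): row 2 already has {1, 2, 3, 4, 5, 6}, so the value is 7.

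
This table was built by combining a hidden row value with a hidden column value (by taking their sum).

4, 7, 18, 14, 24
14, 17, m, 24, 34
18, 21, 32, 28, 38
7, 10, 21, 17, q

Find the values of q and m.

The difference between any two rows is the same in every column — this is an addition table with the headers hidden.
Row 4 minus row 1 is 10 − 7 = 3, so its entry in column 5 is 24 + 3 = 27.
Row 2 minus row 1 is 17 − 7 = 10, so its entry in column 3 is 18 + 10 = 28.

q = 27, m = 28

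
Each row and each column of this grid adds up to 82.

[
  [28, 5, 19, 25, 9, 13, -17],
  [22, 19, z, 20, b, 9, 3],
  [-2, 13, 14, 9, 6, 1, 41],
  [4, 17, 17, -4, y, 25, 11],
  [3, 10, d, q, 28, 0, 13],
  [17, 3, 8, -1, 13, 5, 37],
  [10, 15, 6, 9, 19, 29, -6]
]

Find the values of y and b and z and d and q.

y = 12, b = -5, z = 14, d = 4, q = 24

Row 4: 4 + 17 + 17 − 4 + 25 + 11 = 70, so its missing entry is 82 − 70 = 12.
Column 4: 25 + 20 + 9 − 4 − 1 + 9 = 58, so its missing entry is 82 − 58 = 24.
Row 5: 3 + 10 + 24 + 28 + 0 + 13 = 78, so its missing entry is 82 − 78 = 4.
Column 3: 19 + 14 + 17 + 4 + 8 + 6 = 68, so its missing entry is 82 − 68 = 14.
Row 2: 22 + 19 + 14 + 20 + 9 + 3 = 87, so its missing entry is 82 − 87 = -5.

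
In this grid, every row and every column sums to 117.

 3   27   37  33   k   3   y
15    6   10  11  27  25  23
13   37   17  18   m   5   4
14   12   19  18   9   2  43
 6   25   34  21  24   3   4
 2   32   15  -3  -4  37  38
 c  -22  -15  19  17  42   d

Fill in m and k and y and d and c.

Row 3 has 13 + 37 + 17 + 18 + 5 + 4 = 94; the blank must be 117 − 94 = 23.
Column 5 has 27 + 23 + 9 + 24 − 4 + 17 = 96; the blank must be 117 − 96 = 21.
Row 1 has 3 + 27 + 37 + 33 + 21 + 3 = 124; the blank must be 117 − 124 = -7.
Column 1 has 3 + 15 + 13 + 14 + 6 + 2 = 53; the blank must be 117 − 53 = 64.
Row 7 has 64 − 22 − 15 + 19 + 17 + 42 = 105; the blank must be 117 − 105 = 12.

m = 23, k = 21, y = -7, d = 12, c = 64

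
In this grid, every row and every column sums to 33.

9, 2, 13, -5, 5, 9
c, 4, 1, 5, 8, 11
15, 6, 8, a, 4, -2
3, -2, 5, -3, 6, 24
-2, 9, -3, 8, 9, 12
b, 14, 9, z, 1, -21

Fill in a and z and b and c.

The known cells in row 3 total 31, leaving 33 − 31 = 2 for the blank.
The known cells in row 2 total 29, leaving 33 − 29 = 4 for the blank.
The known cells in column 4 total 7, leaving 33 − 7 = 26 for the blank.
The known cells in row 6 total 29, leaving 33 − 29 = 4 for the blank.

a = 2, z = 26, b = 4, c = 4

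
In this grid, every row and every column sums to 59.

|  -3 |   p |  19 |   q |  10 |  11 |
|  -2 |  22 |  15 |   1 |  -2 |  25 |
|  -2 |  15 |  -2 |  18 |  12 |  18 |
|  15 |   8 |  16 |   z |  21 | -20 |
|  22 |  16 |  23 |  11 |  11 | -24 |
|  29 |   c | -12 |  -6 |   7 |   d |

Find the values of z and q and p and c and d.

Column 6 has 11 + 25 + 18 − 20 − 24 = 10; the blank must be 59 − 10 = 49.
Row 6 has 29 − 12 − 6 + 7 + 49 = 67; the blank must be 59 − 67 = -8.
Column 2 has 22 + 15 + 8 + 16 − 8 = 53; the blank must be 59 − 53 = 6.
Row 1 has -3 + 6 + 19 + 10 + 11 = 43; the blank must be 59 − 43 = 16.
Row 4 has 15 + 8 + 16 + 21 − 20 = 40; the blank must be 59 − 40 = 19.

z = 19, q = 16, p = 6, c = -8, d = 49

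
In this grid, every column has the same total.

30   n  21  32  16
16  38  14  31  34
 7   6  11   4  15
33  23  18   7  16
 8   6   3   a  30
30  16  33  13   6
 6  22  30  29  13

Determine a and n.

a = 14, n = 19

Column 3 sums to 130 and so does column 5; that's the common total.
In column 4 the known cells total 116, leaving 130 − 116 = 14.
In column 2 the known cells total 111, leaving 130 − 111 = 19.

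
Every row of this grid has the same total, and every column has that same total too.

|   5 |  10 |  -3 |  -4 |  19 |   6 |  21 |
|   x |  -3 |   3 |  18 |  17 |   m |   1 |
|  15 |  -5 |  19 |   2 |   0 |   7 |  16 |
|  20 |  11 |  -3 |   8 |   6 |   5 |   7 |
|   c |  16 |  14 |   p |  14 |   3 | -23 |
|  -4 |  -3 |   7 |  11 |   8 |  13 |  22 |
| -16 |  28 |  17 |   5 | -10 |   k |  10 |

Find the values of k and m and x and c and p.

Rows 1 and 3 both sum to 54, so that's the common total.
Row 7 has -16 + 28 + 17 + 5 − 10 + 10 = 34; the blank must be 54 − 34 = 20.
Column 4 has -4 + 18 + 2 + 8 + 11 + 5 = 40; the blank must be 54 − 40 = 14.
Row 5 has 16 + 14 + 14 + 14 + 3 − 23 = 38; the blank must be 54 − 38 = 16.
Column 6 has 6 + 7 + 5 + 3 + 13 + 20 = 54; the blank must be 54 − 54 = 0.
Row 2 has -3 + 3 + 18 + 17 + 0 + 1 = 36; the blank must be 54 − 36 = 18.

k = 20, m = 0, x = 18, c = 16, p = 14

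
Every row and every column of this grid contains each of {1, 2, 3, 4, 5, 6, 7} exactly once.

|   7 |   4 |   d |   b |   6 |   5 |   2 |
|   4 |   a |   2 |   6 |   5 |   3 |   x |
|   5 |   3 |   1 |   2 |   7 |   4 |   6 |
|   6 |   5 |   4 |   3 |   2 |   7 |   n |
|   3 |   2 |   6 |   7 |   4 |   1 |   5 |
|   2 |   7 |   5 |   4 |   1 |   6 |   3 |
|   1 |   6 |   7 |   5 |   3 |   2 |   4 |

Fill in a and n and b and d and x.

At (row 2, col 2): column 2 already has {2, 3, 4, 5, 6, 7}, so the value is 1.
At (row 1, col 4): column 4 already has {2, 3, 4, 5, 6, 7}, so the value is 1.
Cell (1,3): row 1 already has {1, 2, 4, 5, 6, 7} → 3.
At (row 4, col 7): row 4 already has {2, 3, 4, 5, 6, 7}, so the value is 1.
At (row 2, col 7): row 2 already has {1, 2, 3, 4, 5, 6}, so the value is 7.

a = 1, n = 1, b = 1, d = 3, x = 7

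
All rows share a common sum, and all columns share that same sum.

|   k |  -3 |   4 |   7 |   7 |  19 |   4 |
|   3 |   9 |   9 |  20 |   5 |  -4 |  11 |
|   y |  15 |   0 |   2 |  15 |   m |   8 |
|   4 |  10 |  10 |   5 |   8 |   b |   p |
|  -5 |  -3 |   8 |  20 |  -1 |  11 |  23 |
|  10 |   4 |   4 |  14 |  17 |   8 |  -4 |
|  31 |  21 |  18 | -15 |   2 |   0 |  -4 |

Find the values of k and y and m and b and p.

Rows 2 and 5 both sum to 53, so that's the common total.
Row 1: -3 + 4 + 7 + 7 + 19 + 4 = 38, so its missing entry is 53 − 38 = 15.
Column 1: 15 + 3 + 4 − 5 + 10 + 31 = 58, so its missing entry is 53 − 58 = -5.
Column 7: 4 + 11 + 8 + 23 − 4 − 4 = 38, so its missing entry is 53 − 38 = 15.
Row 3: -5 + 15 + 0 + 2 + 15 + 8 = 35, so its missing entry is 53 − 35 = 18.
Row 4: 4 + 10 + 10 + 5 + 8 + 15 = 52, so its missing entry is 53 − 52 = 1.

k = 15, y = -5, m = 18, b = 1, p = 15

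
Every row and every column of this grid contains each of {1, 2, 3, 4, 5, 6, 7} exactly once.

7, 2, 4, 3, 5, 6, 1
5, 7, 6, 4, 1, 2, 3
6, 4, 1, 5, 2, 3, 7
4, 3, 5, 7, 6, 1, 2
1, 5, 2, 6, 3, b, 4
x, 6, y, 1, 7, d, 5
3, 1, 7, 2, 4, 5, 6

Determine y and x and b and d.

For row 5, column 6: row 5 already has {1, 2, 3, 4, 5, 6}; that leaves 7.
At (row 6, col 6): column 6 already has {1, 2, 3, 5, 6, 7}, so the value is 4.
Cell (6,1): column 1 already has {1, 3, 4, 5, 6, 7} → 2.
For row 6, column 3: row 6 already has {1, 2, 4, 5, 6, 7}; that leaves 3.

y = 3, x = 2, b = 7, d = 4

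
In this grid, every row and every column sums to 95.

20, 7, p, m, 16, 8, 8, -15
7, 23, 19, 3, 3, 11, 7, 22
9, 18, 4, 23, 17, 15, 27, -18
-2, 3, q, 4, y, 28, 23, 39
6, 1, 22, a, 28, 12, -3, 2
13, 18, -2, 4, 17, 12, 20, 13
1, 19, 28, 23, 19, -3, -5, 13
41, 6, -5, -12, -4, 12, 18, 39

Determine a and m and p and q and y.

Column 5 has 16 + 3 + 17 + 28 + 17 + 19 − 4 = 96; the blank must be 95 − 96 = -1.
Row 5 has 6 + 1 + 22 + 28 + 12 − 3 + 2 = 68; the blank must be 95 − 68 = 27.
Column 4 has 3 + 23 + 4 + 27 + 4 + 23 − 12 = 72; the blank must be 95 − 72 = 23.
Row 1 has 20 + 7 + 23 + 16 + 8 + 8 − 15 = 67; the blank must be 95 − 67 = 28.
Row 4 has -2 + 3 + 4 − 1 + 28 + 23 + 39 = 94; the blank must be 95 − 94 = 1.

a = 27, m = 23, p = 28, q = 1, y = -1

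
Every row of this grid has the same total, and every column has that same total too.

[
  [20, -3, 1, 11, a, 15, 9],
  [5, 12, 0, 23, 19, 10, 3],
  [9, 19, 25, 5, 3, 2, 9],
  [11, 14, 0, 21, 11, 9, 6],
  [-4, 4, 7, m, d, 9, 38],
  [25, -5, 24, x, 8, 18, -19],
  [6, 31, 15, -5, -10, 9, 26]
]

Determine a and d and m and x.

Rows 2 and 3 both sum to 72, so that's the common total.
The known cells in row 6 total 51, leaving 72 − 51 = 21 for the blank.
The known cells in row 1 total 53, leaving 72 − 53 = 19 for the blank.
The known cells in column 5 total 50, leaving 72 − 50 = 22 for the blank.
The known cells in row 5 total 76, leaving 72 − 76 = -4 for the blank.

a = 19, d = 22, m = -4, x = 21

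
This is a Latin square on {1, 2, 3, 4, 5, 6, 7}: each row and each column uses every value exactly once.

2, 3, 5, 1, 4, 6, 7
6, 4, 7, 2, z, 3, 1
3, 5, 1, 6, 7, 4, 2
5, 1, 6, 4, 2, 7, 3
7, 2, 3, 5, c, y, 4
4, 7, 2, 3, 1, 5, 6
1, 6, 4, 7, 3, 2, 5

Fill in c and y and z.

For row 5, column 6: column 6 already has {2, 3, 4, 5, 6, 7}; that leaves 1.
Cell (5,5): row 5 already has {1, 2, 3, 4, 5, 7} → 6.
At (row 2, col 5): row 2 already has {1, 2, 3, 4, 6, 7}, so the value is 5.

c = 6, y = 1, z = 5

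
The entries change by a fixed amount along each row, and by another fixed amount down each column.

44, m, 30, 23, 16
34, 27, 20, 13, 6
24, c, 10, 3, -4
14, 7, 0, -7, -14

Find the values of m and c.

Along each row the entries change by -7 per step; down each column they change by -10.
Row 1: from 44 at column 1, stepping by -7 to column 2 gives 37.
Row 3: from 24 at column 1, stepping by -7 to column 2 gives 17.

m = 37, c = 17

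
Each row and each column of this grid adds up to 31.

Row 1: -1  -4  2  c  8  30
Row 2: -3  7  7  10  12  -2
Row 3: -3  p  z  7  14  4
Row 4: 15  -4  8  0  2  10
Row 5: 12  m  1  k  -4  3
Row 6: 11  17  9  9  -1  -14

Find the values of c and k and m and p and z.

c = -4, k = 9, m = 10, p = 5, z = 4

Row 1: -1 − 4 + 2 + 8 + 30 = 35, so its missing entry is 31 − 35 = -4.
Column 4: -4 + 10 + 7 + 0 + 9 = 22, so its missing entry is 31 − 22 = 9.
Column 3: 2 + 7 + 8 + 1 + 9 = 27, so its missing entry is 31 − 27 = 4.
Row 3: -3 + 4 + 7 + 14 + 4 = 26, so its missing entry is 31 − 26 = 5.
Row 5: 12 + 1 + 9 − 4 + 3 = 21, so its missing entry is 31 − 21 = 10.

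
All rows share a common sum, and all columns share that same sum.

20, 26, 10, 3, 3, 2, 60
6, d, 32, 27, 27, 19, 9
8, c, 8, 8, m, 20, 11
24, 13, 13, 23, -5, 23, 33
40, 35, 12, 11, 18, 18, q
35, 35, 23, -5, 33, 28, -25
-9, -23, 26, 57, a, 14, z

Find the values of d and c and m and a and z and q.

Rows 1 and 4 both sum to 124, so that's the common total.
The known cells in row 2 total 120, leaving 124 − 120 = 4 for the blank.
The known cells in column 2 total 90, leaving 124 − 90 = 34 for the blank.
The known cells in row 3 total 89, leaving 124 − 89 = 35 for the blank.
The known cells in row 5 total 134, leaving 124 − 134 = -10 for the blank.
The known cells in column 5 total 111, leaving 124 − 111 = 13 for the blank.
The known cells in row 7 total 78, leaving 124 − 78 = 46 for the blank.

d = 4, c = 34, m = 35, a = 13, z = 46, q = -10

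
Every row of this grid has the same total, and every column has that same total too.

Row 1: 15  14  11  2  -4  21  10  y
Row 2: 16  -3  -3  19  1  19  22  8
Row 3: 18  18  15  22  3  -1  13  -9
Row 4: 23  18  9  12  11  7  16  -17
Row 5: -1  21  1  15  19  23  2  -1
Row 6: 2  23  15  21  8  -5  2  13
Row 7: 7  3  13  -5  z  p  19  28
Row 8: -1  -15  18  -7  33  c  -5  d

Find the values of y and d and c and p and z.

Rows 2 and 3 both sum to 79, so that's the common total.
The known cells in row 1 total 69, leaving 79 − 69 = 10 for the blank.
The known cells in column 8 total 32, leaving 79 − 32 = 47 for the blank.
The known cells in column 5 total 71, leaving 79 − 71 = 8 for the blank.
The known cells in row 7 total 73, leaving 79 − 73 = 6 for the blank.
The known cells in row 8 total 70, leaving 79 − 70 = 9 for the blank.

y = 10, d = 47, c = 9, p = 6, z = 8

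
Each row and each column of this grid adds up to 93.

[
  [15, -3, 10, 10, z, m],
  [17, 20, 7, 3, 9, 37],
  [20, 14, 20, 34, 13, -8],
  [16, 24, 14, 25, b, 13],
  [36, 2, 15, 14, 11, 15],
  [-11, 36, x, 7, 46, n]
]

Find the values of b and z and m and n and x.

Row 4 has 16 + 24 + 14 + 25 + 13 = 92; the blank must be 93 − 92 = 1.
Column 5 has 9 + 13 + 1 + 11 + 46 = 80; the blank must be 93 − 80 = 13.
Row 1 has 15 − 3 + 10 + 10 + 13 = 45; the blank must be 93 − 45 = 48.
Column 6 has 48 + 37 − 8 + 13 + 15 = 105; the blank must be 93 − 105 = -12.
Row 6 has -11 + 36 + 7 + 46 − 12 = 66; the blank must be 93 − 66 = 27.

b = 1, z = 13, m = 48, n = -12, x = 27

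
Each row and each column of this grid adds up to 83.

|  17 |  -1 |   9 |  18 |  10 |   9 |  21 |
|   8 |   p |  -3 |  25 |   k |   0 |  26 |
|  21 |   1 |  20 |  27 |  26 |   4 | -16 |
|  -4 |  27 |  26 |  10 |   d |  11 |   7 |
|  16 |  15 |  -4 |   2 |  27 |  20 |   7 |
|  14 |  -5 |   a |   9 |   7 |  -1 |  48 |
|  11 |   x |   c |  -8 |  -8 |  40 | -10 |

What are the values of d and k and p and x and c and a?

d = 6, k = 15, p = 12, x = 34, c = 24, a = 11

Row 4 has -4 + 27 + 26 + 10 + 11 + 7 = 77; the blank must be 83 − 77 = 6.
Column 5 has 10 + 26 + 6 + 27 + 7 − 8 = 68; the blank must be 83 − 68 = 15.
Row 2 has 8 − 3 + 25 + 15 + 0 + 26 = 71; the blank must be 83 − 71 = 12.
Column 2 has -1 + 12 + 1 + 27 + 15 − 5 = 49; the blank must be 83 − 49 = 34.
Row 7 has 11 + 34 − 8 − 8 + 40 − 10 = 59; the blank must be 83 − 59 = 24.
Row 6 has 14 − 5 + 9 + 7 − 1 + 48 = 72; the blank must be 83 − 72 = 11.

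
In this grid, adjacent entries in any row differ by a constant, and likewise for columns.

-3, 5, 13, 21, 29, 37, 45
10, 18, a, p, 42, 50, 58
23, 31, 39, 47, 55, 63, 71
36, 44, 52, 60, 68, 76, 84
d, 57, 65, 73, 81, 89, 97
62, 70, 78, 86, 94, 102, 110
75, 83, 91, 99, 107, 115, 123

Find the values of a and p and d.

a = 26, p = 34, d = 49

Along each row the entries change by 8 per step; down each column they change by 13.
Row 2: from 10 at column 1, stepping by 8 to column 3 gives 26.
Row 2: from 10 at column 1, stepping by 8 to column 4 gives 34.
Row 5: from 57 at column 2, stepping by 8 to column 1 gives 49.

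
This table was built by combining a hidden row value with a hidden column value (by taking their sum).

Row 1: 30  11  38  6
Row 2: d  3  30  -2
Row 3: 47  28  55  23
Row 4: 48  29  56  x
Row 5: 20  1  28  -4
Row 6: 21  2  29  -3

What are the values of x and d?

The difference between any two rows is the same in every column — this is an addition table with the headers hidden.
Row 4 minus row 1 is 29 − 11 = 18, so its entry in column 4 is 6 + 18 = 24.
Row 2 minus row 1 is 3 − 11 = -8, so its entry in column 1 is 30 + (-8) = 22.

x = 24, d = 22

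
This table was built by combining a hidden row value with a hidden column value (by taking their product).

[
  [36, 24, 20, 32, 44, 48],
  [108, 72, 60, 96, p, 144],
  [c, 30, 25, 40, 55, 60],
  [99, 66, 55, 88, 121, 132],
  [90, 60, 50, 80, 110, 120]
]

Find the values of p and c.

p = 132, c = 45

Each row is a constant multiple of every other row — this is a multiplication table with the headers hidden.
Row 2 is 60/20 = 3/1 times row 1, so its entry in column 5 is 44 × 3/1 = 132.
Row 3 is 25/20 = 5/4 times row 1, so its entry in column 1 is 36 × 5/4 = 45.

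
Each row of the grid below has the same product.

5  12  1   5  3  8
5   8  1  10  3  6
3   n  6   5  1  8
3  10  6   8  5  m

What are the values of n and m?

n = 10, m = 1

Rows 1 and 2 each multiply to 7200, so every row has product 7200.
Row 3: 3×6×5×1×8 = 720, so the missing entry is 7200 ÷ 720 = 10.
Row 4: 3×10×6×8×5 = 7200, so the missing entry is 7200 ÷ 7200 = 1.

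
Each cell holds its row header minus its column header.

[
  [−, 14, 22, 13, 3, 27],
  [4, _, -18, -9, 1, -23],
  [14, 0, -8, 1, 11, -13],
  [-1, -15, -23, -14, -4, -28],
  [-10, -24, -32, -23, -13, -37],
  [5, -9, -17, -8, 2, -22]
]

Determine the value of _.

-10

4 − 14 = -10.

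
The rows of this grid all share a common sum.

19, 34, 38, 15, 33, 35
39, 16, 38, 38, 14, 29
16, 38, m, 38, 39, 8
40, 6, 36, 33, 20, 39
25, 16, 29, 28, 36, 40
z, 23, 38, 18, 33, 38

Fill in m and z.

The complete rows each total 174.
Row 3 is missing 174 − 139 = 35 (since 16 + 38 + 38 + 39 + 8 = 139).
Row 6 is missing 174 − 150 = 24 (since 23 + 38 + 18 + 33 + 38 = 150).

m = 35, z = 24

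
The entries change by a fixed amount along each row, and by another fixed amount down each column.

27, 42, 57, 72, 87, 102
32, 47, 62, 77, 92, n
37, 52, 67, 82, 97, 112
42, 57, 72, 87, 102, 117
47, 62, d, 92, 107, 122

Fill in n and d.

n = 107, d = 77

Along each row the entries change by 15 per step; down each column they change by 5.
Row 2: from 32 at column 1, stepping by 15 to column 6 gives 107.
Row 5: from 47 at column 1, stepping by 15 to column 3 gives 77.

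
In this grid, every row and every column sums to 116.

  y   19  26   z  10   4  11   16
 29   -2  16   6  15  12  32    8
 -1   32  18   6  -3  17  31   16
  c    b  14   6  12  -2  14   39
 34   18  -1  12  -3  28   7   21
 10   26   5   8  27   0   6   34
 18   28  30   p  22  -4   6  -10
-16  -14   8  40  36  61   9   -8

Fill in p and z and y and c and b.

p = 26, z = 12, y = 18, c = 24, b = 9

Column 2 has 19 − 2 + 32 + 18 + 26 + 28 − 14 = 107; the blank must be 116 − 107 = 9.
Row 4 has 9 + 14 + 6 + 12 − 2 + 14 + 39 = 92; the blank must be 116 − 92 = 24.
Column 1 has 29 − 1 + 24 + 34 + 10 + 18 − 16 = 98; the blank must be 116 − 98 = 18.
Row 1 has 18 + 19 + 26 + 10 + 4 + 11 + 16 = 104; the blank must be 116 − 104 = 12.
Row 7 has 18 + 28 + 30 + 22 − 4 + 6 − 10 = 90; the blank must be 116 − 90 = 26.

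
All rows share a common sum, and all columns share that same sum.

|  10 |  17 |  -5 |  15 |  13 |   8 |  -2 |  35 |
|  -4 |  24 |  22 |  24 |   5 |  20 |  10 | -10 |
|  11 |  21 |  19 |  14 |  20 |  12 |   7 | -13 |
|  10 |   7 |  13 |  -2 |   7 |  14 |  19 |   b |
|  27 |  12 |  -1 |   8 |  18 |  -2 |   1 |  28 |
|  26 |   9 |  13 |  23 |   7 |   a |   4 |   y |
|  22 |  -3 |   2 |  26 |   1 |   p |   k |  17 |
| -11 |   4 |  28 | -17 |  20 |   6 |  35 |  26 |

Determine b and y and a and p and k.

Rows 1 and 2 both sum to 91, so that's the common total.
Row 4 has 10 + 7 + 13 − 2 + 7 + 14 + 19 = 68; the blank must be 91 − 68 = 23.
Column 8 has 35 − 10 − 13 + 23 + 28 + 17 + 26 = 106; the blank must be 91 − 106 = -15.
Row 6 has 26 + 9 + 13 + 23 + 7 + 4 − 15 = 67; the blank must be 91 − 67 = 24.
Column 6 has 8 + 20 + 12 + 14 − 2 + 24 + 6 = 82; the blank must be 91 − 82 = 9.
Row 7 has 22 − 3 + 2 + 26 + 1 + 9 + 17 = 74; the blank must be 91 − 74 = 17.

b = 23, y = -15, a = 24, p = 9, k = 17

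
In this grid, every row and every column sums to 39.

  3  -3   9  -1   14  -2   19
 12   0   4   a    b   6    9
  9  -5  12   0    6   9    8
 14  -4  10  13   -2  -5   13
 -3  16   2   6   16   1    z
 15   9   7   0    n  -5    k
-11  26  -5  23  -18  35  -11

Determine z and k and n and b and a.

The known cells in row 5 total 38, leaving 39 − 38 = 1 for the blank.
The known cells in column 7 total 39, leaving 39 − 39 = 0 for the blank.
The known cells in row 6 total 26, leaving 39 − 26 = 13 for the blank.
The known cells in column 5 total 29, leaving 39 − 29 = 10 for the blank.
The known cells in row 2 total 41, leaving 39 − 41 = -2 for the blank.

z = 1, k = 0, n = 13, b = 10, a = -2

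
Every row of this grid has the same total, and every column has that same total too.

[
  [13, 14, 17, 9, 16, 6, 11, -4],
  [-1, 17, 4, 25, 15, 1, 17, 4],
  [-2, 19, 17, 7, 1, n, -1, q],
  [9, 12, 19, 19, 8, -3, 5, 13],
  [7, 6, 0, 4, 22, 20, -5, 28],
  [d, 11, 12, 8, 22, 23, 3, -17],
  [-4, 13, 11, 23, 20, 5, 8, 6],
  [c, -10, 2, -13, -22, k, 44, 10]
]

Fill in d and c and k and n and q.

Rows 1 and 2 both sum to 82, so that's the common total.
The known cells in column 8 total 40, leaving 82 − 40 = 42 for the blank.
The known cells in row 6 total 62, leaving 82 − 62 = 20 for the blank.
The known cells in column 1 total 42, leaving 82 − 42 = 40 for the blank.
The known cells in row 8 total 51, leaving 82 − 51 = 31 for the blank.
The known cells in row 3 total 83, leaving 82 − 83 = -1 for the blank.

d = 20, c = 40, k = 31, n = -1, q = 42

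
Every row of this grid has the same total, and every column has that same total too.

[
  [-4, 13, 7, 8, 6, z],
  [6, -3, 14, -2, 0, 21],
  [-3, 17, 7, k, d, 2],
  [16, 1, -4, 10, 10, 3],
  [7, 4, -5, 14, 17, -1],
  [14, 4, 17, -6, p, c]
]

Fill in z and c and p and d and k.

Rows 2 and 4 both sum to 36, so that's the common total.
The known cells in column 4 total 24, leaving 36 − 24 = 12 for the blank.
The known cells in row 3 total 35, leaving 36 − 35 = 1 for the blank.
The known cells in column 5 total 34, leaving 36 − 34 = 2 for the blank.
The known cells in row 6 total 31, leaving 36 − 31 = 5 for the blank.
The known cells in row 1 total 30, leaving 36 − 30 = 6 for the blank.

z = 6, c = 5, p = 2, d = 1, k = 12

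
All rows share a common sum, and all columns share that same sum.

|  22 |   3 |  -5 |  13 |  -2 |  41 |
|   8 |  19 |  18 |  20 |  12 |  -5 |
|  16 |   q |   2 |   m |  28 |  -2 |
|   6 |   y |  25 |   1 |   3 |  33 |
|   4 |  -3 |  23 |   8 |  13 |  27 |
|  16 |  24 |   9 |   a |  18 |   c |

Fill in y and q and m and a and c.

y = 4, q = 25, m = 3, a = 27, c = -22

Rows 1 and 2 both sum to 72, so that's the common total.
Column 6: 41 − 5 − 2 + 33 + 27 = 94, so its missing entry is 72 − 94 = -22.
Row 4: 6 + 25 + 1 + 3 + 33 = 68, so its missing entry is 72 − 68 = 4.
Column 2: 3 + 19 + 4 − 3 + 24 = 47, so its missing entry is 72 − 47 = 25.
Row 3: 16 + 25 + 2 + 28 − 2 = 69, so its missing entry is 72 − 69 = 3.
Row 6: 16 + 24 + 9 + 18 − 22 = 45, so its missing entry is 72 − 45 = 27.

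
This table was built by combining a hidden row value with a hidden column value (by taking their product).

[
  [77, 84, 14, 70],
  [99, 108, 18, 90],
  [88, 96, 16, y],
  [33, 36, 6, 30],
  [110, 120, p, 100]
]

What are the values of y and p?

Each row is a constant multiple of every other row — this is a multiplication table with the headers hidden.
Row 3 is 88/77 = 8/7 times row 1, so its entry in column 4 is 70 × 8/7 = 80.
Row 5 is 110/77 = 10/7 times row 1, so its entry in column 3 is 14 × 10/7 = 20.

y = 80, p = 20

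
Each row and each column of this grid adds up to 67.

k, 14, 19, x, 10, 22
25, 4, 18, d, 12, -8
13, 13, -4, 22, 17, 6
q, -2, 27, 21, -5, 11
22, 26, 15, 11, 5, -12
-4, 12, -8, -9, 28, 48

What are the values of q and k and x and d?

The known cells in row 2 total 51, leaving 67 − 51 = 16 for the blank.
The known cells in column 4 total 61, leaving 67 − 61 = 6 for the blank.
The known cells in row 1 total 71, leaving 67 − 71 = -4 for the blank.
The known cells in row 4 total 52, leaving 67 − 52 = 15 for the blank.

q = 15, k = -4, x = 6, d = 16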